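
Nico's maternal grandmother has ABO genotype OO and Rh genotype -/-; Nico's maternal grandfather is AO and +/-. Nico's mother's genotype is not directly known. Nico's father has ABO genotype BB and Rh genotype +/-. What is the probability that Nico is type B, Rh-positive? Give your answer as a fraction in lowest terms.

15/32

Nico's mother's ABO genotype from OO × AO: 1/2 AO, 1/2 OO.
Crossing each possibility with the father BB and summing P(type B): 1/2·1/2 + 1/2·1 = 3/4.
Similarly for Rh via the mother's Rh distribution: P(Rh+) = 5/8.
Independent loci: 3/4 × 5/8 = 15/32.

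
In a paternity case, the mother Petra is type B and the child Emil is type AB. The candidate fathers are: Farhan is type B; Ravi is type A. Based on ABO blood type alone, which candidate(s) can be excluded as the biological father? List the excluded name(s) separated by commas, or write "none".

A candidate is excluded only if no genotype consistent with his phenotype could produce a type AB child with a type B mother.
Farhan (type B): no genotype consistent with that phenotype can produce a type-AB child with a type-B mother.

Farhan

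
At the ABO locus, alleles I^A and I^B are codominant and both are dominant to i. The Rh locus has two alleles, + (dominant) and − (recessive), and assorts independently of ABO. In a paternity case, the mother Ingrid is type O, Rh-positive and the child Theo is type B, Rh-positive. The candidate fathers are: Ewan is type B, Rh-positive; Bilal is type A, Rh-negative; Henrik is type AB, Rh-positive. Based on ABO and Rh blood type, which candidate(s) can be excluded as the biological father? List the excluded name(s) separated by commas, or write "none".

Bilal

A candidate is excluded only if no genotype consistent with his phenotype could produce a type B, Rh-positive child with a type O, Rh-positive mother.
Bilal (type A, Rh-): no genotype consistent with that phenotype can produce a type-B Rh+ child with a type-O mother.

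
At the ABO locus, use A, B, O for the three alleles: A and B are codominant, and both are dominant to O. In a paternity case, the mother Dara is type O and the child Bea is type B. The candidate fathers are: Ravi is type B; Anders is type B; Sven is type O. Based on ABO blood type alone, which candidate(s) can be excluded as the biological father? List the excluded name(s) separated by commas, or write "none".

Sven

A candidate is excluded only if no genotype consistent with his phenotype could produce a type B child with a type O mother.
Sven (type O): no genotype consistent with that phenotype can produce a type-B child with a type-O mother.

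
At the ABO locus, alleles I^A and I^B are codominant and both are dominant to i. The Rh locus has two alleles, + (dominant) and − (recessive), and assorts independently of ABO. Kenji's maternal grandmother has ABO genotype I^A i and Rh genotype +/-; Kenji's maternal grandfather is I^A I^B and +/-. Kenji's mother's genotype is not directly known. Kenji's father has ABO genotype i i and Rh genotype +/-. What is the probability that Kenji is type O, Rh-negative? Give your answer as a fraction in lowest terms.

1/16

Kenji's mother's ABO genotype from I^A i × I^A I^B: 1/4 I^A I^A, 1/4 I^A I^B, 1/4 I^A i, 1/4 I^B i.
Crossing each possibility with the father i i and summing P(type O): 1/4·0 + 1/4·0 + 1/4·1/2 + 1/4·1/2 = 1/4.
Similarly for Rh via the mother's Rh distribution: P(Rh-) = 1/4.
Independent loci: 1/4 × 1/4 = 1/16.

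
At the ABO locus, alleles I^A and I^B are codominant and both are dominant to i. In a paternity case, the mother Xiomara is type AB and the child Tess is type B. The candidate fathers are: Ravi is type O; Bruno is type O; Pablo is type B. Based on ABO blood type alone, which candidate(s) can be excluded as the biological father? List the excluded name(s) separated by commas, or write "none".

A candidate is excluded only if no genotype consistent with his phenotype could produce a type B child with a type AB mother.
Every candidate has at least one consistent genotype combination, so none can be excluded.

none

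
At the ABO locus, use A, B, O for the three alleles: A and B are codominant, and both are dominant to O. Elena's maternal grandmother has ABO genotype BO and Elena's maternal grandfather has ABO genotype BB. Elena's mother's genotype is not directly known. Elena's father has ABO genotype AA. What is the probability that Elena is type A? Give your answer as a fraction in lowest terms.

1/4

Elena's mother's ABO genotype from BO × BB: 1/2 BB, 1/2 BO.
Crossing each possibility with the father AA and summing P(type A): 1/2·0 + 1/2·1/2 = 1/4.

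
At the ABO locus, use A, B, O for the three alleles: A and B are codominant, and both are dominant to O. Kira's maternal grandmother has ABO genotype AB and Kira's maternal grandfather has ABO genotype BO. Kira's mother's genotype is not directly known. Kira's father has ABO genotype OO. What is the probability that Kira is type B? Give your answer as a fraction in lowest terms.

1/2

Kira's mother's ABO genotype from AB × BO: 1/4 AB, 1/4 AO, 1/4 BB, 1/4 BO.
Crossing each possibility with the father OO and summing P(type B): 1/4·1/2 + 1/4·0 + 1/4·1 + 1/4·1/2 = 1/2.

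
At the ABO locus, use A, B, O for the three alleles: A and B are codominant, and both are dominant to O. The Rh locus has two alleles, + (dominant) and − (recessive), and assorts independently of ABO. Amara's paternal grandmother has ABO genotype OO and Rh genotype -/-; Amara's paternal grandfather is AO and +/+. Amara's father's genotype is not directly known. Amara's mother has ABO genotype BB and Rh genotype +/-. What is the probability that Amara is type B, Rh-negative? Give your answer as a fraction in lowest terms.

Amara's father's ABO genotype from OO × AO: 1/2 AO, 1/2 OO.
Crossing each possibility with the mother BB and summing P(type B): 1/2·1/2 + 1/2·1 = 3/4.
Similarly for Rh via the father's Rh distribution: P(Rh-) = 1/4.
Independent loci: 3/4 × 1/4 = 3/16.

3/16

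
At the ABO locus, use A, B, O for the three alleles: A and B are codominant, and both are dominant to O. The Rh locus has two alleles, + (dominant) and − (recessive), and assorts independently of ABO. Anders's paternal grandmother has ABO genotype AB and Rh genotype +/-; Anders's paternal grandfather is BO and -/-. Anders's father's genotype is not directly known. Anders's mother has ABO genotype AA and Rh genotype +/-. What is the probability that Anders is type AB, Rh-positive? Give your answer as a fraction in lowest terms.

5/16

Anders's father's ABO genotype from AB × BO: 1/4 AB, 1/4 AO, 1/4 BB, 1/4 BO.
Crossing each possibility with the mother AA and summing P(type AB): 1/4·1/2 + 1/4·0 + 1/4·1 + 1/4·1/2 = 1/2.
Similarly for Rh via the father's Rh distribution: P(Rh+) = 5/8.
Independent loci: 1/2 × 5/8 = 5/16.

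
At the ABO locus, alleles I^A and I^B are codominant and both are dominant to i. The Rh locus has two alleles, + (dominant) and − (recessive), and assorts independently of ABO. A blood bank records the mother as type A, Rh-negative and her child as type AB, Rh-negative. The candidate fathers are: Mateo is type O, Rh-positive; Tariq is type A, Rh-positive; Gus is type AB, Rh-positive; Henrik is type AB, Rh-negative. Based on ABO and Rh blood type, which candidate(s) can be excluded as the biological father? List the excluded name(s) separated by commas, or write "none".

A candidate is excluded only if no genotype consistent with his phenotype could produce a type AB, Rh-negative child with a type A, Rh-negative mother.
Mateo (type O, Rh+): no genotype consistent with that phenotype can produce a type-AB Rh- child with a type-A mother.
Tariq (type A, Rh+): no genotype consistent with that phenotype can produce a type-AB Rh- child with a type-A mother.

Mateo, Tariq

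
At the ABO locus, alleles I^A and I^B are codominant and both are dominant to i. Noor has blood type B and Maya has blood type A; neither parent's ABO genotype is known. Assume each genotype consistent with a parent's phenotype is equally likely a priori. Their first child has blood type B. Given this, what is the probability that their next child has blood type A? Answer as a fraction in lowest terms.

Possible genotypes: Noor ∈ {I^B I^B, I^B i}; Maya ∈ {I^A I^A, I^A i}.
Weight each parental genotype pair by prior × P(type-B child):
  I^B I^B × I^A i: posterior weight 2/3; P(next child type A) = 0.
  I^B i × I^A i: posterior weight 1/3; P(next child type A) = 1/4.
Weighted sum = 1/12.

1/12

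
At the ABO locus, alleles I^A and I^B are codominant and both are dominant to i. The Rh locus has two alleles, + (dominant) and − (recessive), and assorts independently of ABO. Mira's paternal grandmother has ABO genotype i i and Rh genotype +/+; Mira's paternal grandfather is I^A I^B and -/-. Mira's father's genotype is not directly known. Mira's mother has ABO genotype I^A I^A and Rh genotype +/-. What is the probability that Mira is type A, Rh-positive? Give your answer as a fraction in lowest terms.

9/16

Mira's father's ABO genotype from i i × I^A I^B: 1/2 I^A i, 1/2 I^B i.
Crossing each possibility with the mother I^A I^A and summing P(type A): 1/2·1 + 1/2·1/2 = 3/4.
Similarly for Rh via the father's Rh distribution: P(Rh+) = 3/4.
Independent loci: 3/4 × 3/4 = 9/16.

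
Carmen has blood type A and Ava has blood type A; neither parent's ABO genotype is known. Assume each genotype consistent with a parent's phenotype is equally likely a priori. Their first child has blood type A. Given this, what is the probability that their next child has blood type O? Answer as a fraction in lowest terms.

1/20

Possible genotypes: Carmen ∈ {I^A I^A, I^A i}; Ava ∈ {I^A I^A, I^A i}.
Weight each parental genotype pair by prior × P(type-A child):
  I^A I^A × I^A I^A: posterior weight 4/15; P(next child type O) = 0.
  I^A I^A × I^A i: posterior weight 4/15; P(next child type O) = 0.
  I^A i × I^A I^A: posterior weight 4/15; P(next child type O) = 0.
  I^A i × I^A i: posterior weight 1/5; P(next child type O) = 1/4.
Weighted sum = 1/20.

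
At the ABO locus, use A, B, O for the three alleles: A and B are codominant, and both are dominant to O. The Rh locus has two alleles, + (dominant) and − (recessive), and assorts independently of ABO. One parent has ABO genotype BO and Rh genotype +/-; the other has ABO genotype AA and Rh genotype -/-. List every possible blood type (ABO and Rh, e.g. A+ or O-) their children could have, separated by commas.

Gametes from BO × AA give offspring ABO genotypes AB, AO, i.e. phenotypes A, AB.
Rh cross +/- × -/- → phenotypes Rh+, Rh-.
Combining independently: A+, A-, AB+, AB-.

A+, A-, AB+, AB-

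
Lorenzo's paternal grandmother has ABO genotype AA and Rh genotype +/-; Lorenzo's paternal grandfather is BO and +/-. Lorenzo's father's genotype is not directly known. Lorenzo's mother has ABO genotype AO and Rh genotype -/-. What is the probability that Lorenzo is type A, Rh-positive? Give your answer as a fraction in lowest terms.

Lorenzo's father's ABO genotype from AA × BO: 1/2 AB, 1/2 AO.
Crossing each possibility with the mother AO and summing P(type A): 1/2·1/2 + 1/2·3/4 = 5/8.
Similarly for Rh via the father's Rh distribution: P(Rh+) = 1/2.
Independent loci: 5/8 × 1/2 = 5/16.

5/16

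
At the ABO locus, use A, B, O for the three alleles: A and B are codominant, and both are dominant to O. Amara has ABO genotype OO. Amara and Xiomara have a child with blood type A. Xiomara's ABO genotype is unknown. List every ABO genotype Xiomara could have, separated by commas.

For each candidate genotype of Xiomara, check whether crossing it with OO can produce every observed child phenotype.
  AA → possible child types {A} ✓
  AB → possible child types {A, B} ✓
  AO → possible child types {O, A} ✓
  BB → possible child types {B} ✗
  BO → possible child types {O, B} ✗
  OO → possible child types {O} ✗

AA, AB, AO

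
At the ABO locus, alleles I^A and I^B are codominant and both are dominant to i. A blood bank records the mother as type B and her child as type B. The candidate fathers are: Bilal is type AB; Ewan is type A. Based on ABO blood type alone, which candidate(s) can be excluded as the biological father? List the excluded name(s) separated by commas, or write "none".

A candidate is excluded only if no genotype consistent with his phenotype could produce a type B child with a type B mother.
Every candidate has at least one consistent genotype combination, so none can be excluded.

none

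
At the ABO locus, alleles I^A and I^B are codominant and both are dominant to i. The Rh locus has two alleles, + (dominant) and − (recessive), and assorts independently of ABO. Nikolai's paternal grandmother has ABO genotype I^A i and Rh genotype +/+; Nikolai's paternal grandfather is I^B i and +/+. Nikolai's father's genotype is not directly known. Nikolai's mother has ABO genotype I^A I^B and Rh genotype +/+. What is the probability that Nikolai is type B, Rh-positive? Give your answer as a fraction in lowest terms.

Nikolai's father's ABO genotype from I^A i × I^B i: 1/4 I^A I^B, 1/4 I^A i, 1/4 I^B i, 1/4 i i.
Crossing each possibility with the mother I^A I^B and summing P(type B): 1/4·1/4 + 1/4·1/4 + 1/4·1/2 + 1/4·1/2 = 3/8.
Similarly for Rh via the father's Rh distribution: P(Rh+) = 1.
Independent loci: 3/8 × 1 = 3/8.

3/8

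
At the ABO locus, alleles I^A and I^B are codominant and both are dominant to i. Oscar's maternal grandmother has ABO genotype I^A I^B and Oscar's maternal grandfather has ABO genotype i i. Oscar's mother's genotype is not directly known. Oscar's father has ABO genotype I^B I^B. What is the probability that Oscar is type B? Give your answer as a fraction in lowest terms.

3/4

Oscar's mother's ABO genotype from I^A I^B × i i: 1/2 I^A i, 1/2 I^B i.
Crossing each possibility with the father I^B I^B and summing P(type B): 1/2·1/2 + 1/2·1 = 3/4.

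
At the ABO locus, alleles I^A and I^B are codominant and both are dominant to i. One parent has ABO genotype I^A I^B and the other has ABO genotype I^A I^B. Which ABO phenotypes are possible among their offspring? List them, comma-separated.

A, B, AB

Gametes from I^A I^B × I^A I^B give offspring ABO genotypes I^A I^A, I^A I^B, I^B I^B, i.e. phenotypes A, B, AB.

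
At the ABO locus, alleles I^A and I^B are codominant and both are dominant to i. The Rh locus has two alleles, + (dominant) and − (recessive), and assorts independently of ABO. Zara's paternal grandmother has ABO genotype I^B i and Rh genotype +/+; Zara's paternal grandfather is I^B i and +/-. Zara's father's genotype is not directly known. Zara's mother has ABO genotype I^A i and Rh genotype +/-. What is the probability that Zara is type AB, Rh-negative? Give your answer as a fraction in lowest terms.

Zara's father's ABO genotype from I^B i × I^B i: 1/4 I^B I^B, 1/2 I^B i, 1/4 i i.
Crossing each possibility with the mother I^A i and summing P(type AB): 1/4·1/2 + 1/2·1/4 + 1/4·0 = 1/4.
Similarly for Rh via the father's Rh distribution: P(Rh-) = 1/8.
Independent loci: 1/4 × 1/8 = 1/32.

1/32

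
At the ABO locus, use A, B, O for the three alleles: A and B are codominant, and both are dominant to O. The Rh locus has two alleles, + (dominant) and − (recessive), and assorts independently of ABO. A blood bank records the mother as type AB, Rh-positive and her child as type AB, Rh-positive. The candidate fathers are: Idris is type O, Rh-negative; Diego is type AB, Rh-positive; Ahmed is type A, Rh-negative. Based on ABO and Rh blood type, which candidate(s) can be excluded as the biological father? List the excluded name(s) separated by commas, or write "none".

A candidate is excluded only if no genotype consistent with his phenotype could produce a type AB, Rh-positive child with a type AB, Rh-positive mother.
Idris (type O, Rh-): no genotype consistent with that phenotype can produce a type-AB Rh+ child with a type-AB mother.

Idris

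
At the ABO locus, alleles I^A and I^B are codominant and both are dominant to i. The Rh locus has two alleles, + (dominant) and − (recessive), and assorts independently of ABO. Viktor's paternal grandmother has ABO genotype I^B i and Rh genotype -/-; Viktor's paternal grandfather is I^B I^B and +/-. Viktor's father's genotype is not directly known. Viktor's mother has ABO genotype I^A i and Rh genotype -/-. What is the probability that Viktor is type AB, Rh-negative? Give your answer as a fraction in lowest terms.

9/32

Viktor's father's ABO genotype from I^B i × I^B I^B: 1/2 I^B I^B, 1/2 I^B i.
Crossing each possibility with the mother I^A i and summing P(type AB): 1/2·1/2 + 1/2·1/4 = 3/8.
Similarly for Rh via the father's Rh distribution: P(Rh-) = 3/4.
Independent loci: 3/8 × 3/4 = 9/32.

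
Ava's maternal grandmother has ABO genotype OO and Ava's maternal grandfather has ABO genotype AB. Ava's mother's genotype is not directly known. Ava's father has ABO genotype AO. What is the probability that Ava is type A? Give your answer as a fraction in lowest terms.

1/2

Ava's mother's ABO genotype from OO × AB: 1/2 AO, 1/2 BO.
Crossing each possibility with the father AO and summing P(type A): 1/2·3/4 + 1/2·1/4 = 1/2.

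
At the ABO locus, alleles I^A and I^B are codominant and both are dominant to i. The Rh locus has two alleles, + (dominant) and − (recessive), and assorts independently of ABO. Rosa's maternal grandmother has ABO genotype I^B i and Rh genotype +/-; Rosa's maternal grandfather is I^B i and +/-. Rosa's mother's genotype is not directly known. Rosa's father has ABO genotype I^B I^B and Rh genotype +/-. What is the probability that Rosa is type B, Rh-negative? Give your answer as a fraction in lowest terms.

Rosa's mother's ABO genotype from I^B i × I^B i: 1/4 I^B I^B, 1/2 I^B i, 1/4 i i.
Crossing each possibility with the father I^B I^B and summing P(type B): 1/4·1 + 1/2·1 + 1/4·1 = 1.
Similarly for Rh via the mother's Rh distribution: P(Rh-) = 1/4.
Independent loci: 1 × 1/4 = 1/4.

1/4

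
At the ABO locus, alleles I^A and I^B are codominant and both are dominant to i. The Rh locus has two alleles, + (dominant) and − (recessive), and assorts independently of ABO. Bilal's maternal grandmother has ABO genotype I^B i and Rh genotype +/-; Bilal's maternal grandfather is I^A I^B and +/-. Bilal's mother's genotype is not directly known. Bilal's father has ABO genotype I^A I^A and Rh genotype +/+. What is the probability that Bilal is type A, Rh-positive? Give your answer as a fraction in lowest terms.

Bilal's mother's ABO genotype from I^B i × I^A I^B: 1/4 I^A I^B, 1/4 I^A i, 1/4 I^B I^B, 1/4 I^B i.
Crossing each possibility with the father I^A I^A and summing P(type A): 1/4·1/2 + 1/4·1 + 1/4·0 + 1/4·1/2 = 1/2.
Similarly for Rh via the mother's Rh distribution: P(Rh+) = 1.
Independent loci: 1/2 × 1 = 1/2.

1/2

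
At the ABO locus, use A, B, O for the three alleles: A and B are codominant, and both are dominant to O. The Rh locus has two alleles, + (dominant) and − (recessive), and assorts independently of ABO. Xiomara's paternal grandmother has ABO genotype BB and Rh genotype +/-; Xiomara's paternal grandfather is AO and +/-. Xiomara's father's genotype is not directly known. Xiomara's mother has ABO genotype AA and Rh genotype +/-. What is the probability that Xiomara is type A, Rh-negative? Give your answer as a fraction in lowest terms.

Xiomara's father's ABO genotype from BB × AO: 1/2 AB, 1/2 BO.
Crossing each possibility with the mother AA and summing P(type A): 1/2·1/2 + 1/2·1/2 = 1/2.
Similarly for Rh via the father's Rh distribution: P(Rh-) = 1/4.
Independent loci: 1/2 × 1/4 = 1/8.

1/8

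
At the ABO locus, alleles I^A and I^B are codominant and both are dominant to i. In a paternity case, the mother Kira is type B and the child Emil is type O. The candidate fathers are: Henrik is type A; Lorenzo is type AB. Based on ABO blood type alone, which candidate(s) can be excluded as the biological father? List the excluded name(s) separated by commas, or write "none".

A candidate is excluded only if no genotype consistent with his phenotype could produce a type O child with a type B mother.
Lorenzo (type AB): no genotype consistent with that phenotype can produce a type-O child with a type-B mother.

Lorenzo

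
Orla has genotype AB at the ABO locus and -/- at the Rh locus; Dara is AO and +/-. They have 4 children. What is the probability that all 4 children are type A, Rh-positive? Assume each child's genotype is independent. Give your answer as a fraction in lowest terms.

ABO cross AB × AO → 1/2 A, 1/4 B, 1/4 AB.
Rh cross -/- × +/- → 1/2 Rh+, 1/2 Rh-; so P(type A, Rh-positive) = 1/2 × 1/2 = 1/4 per child.
All 4 independent: (1/4)^4 = 1/256.

1/256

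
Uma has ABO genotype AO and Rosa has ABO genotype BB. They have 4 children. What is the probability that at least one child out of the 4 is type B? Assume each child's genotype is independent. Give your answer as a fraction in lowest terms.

ABO cross AO × BB → 1/2 B, 1/2 AB.
So P(type B) = 1/2 per child.
P(none) = (1/2)^4 = 1/16; P(at least one) = 1 − 1/16 = 15/16.

15/16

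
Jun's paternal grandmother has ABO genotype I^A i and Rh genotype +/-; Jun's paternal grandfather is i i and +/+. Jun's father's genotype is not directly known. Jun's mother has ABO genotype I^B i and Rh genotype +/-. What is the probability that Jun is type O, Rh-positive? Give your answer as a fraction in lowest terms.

Jun's father's ABO genotype from I^A i × i i: 1/2 I^A i, 1/2 i i.
Crossing each possibility with the mother I^B i and summing P(type O): 1/2·1/4 + 1/2·1/2 = 3/8.
Similarly for Rh via the father's Rh distribution: P(Rh+) = 7/8.
Independent loci: 3/8 × 7/8 = 21/64.

21/64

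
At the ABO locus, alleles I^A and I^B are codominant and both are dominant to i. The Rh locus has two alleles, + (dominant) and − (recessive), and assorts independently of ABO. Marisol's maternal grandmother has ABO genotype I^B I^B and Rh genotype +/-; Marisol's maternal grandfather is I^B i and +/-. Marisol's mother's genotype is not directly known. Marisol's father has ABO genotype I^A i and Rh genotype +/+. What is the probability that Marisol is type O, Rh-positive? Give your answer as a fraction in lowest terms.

1/8

Marisol's mother's ABO genotype from I^B I^B × I^B i: 1/2 I^B I^B, 1/2 I^B i.
Crossing each possibility with the father I^A i and summing P(type O): 1/2·0 + 1/2·1/4 = 1/8.
Similarly for Rh via the mother's Rh distribution: P(Rh+) = 1.
Independent loci: 1/8 × 1 = 1/8.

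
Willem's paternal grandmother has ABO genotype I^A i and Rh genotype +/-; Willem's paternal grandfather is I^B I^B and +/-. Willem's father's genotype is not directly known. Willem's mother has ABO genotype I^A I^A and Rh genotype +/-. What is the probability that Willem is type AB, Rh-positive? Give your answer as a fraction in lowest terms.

Willem's father's ABO genotype from I^A i × I^B I^B: 1/2 I^A I^B, 1/2 I^B i.
Crossing each possibility with the mother I^A I^A and summing P(type AB): 1/2·1/2 + 1/2·1/2 = 1/2.
Similarly for Rh via the father's Rh distribution: P(Rh+) = 3/4.
Independent loci: 1/2 × 3/4 = 3/8.

3/8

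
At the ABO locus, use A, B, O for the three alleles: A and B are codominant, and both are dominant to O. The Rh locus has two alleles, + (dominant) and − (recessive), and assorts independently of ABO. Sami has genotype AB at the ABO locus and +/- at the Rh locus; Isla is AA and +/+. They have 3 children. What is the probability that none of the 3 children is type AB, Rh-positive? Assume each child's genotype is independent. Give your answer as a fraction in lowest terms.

ABO cross AB × AA → 1/2 A, 1/2 AB.
Rh cross +/- × +/+ → 1 Rh+; so P(type AB, Rh-positive) = 1/2 × 1 = 1/2 per child.
P(not type AB, Rh-positive) = 1/2 for one child; (1/2)^3 = 1/8.

1/8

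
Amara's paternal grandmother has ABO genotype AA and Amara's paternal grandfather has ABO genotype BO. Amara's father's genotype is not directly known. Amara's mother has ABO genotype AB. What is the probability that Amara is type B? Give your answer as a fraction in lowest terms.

Amara's father's ABO genotype from AA × BO: 1/2 AB, 1/2 AO.
Crossing each possibility with the mother AB and summing P(type B): 1/2·1/4 + 1/2·1/4 = 1/4.

1/4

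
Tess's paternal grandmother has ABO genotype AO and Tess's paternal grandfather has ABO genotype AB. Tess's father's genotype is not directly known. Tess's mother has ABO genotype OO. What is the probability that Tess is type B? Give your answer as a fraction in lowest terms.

Tess's father's ABO genotype from AO × AB: 1/4 AA, 1/4 AB, 1/4 AO, 1/4 BO.
Crossing each possibility with the mother OO and summing P(type B): 1/4·0 + 1/4·1/2 + 1/4·0 + 1/4·1/2 = 1/4.

1/4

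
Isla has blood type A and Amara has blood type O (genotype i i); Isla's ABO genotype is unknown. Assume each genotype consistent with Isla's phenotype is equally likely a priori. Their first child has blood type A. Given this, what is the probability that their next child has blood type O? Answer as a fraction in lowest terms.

Possible genotypes: Isla ∈ {I^A I^A, I^A i}; Amara ∈ {i i}.
Weight each parental genotype pair by prior × P(type-A child):
  I^A I^A × i i: posterior weight 2/3; P(next child type O) = 0.
  I^A i × i i: posterior weight 1/3; P(next child type O) = 1/2.
Weighted sum = 1/6.

1/6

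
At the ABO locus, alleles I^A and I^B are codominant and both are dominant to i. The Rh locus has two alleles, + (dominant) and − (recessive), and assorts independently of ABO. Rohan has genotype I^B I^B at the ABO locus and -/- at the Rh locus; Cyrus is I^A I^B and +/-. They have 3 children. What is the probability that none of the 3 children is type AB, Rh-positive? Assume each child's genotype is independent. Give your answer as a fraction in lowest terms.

ABO cross I^B I^B × I^A I^B → 1/2 B, 1/2 AB.
Rh cross -/- × +/- → 1/2 Rh+, 1/2 Rh-; so P(type AB, Rh-positive) = 1/2 × 1/2 = 1/4 per child.
P(not type AB, Rh-positive) = 3/4 for one child; (3/4)^3 = 27/64.

27/64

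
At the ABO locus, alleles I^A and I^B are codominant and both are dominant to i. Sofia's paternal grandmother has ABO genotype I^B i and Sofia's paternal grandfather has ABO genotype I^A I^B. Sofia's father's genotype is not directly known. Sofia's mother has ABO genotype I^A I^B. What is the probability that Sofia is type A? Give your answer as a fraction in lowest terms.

Sofia's father's ABO genotype from I^B i × I^A I^B: 1/4 I^A I^B, 1/4 I^A i, 1/4 I^B I^B, 1/4 I^B i.
Crossing each possibility with the mother I^A I^B and summing P(type A): 1/4·1/4 + 1/4·1/2 + 1/4·0 + 1/4·1/4 = 1/4.

1/4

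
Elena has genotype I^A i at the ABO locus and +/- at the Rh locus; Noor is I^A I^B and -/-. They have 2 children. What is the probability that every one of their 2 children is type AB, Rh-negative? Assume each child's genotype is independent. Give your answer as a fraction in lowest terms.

1/64

ABO cross I^A i × I^A I^B → 1/2 A, 1/4 B, 1/4 AB.
Rh cross +/- × -/- → 1/2 Rh+, 1/2 Rh-; so P(type AB, Rh-negative) = 1/4 × 1/2 = 1/8 per child.
All 2 independent: (1/8)^2 = 1/64.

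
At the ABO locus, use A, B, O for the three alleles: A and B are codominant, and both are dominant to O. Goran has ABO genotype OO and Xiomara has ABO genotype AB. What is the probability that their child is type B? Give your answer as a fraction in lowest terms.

1/2

ABO cross OO × AB → offspring phenotypes: 1/2 A, 1/2 B.
So P(type B) = 1/2.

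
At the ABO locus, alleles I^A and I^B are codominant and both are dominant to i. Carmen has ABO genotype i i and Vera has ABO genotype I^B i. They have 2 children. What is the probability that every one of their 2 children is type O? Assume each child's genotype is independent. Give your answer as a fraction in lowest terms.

1/4

ABO cross i i × I^B i → 1/2 O, 1/2 B.
So P(type O) = 1/2 per child.
All 2 independent: (1/2)^2 = 1/4.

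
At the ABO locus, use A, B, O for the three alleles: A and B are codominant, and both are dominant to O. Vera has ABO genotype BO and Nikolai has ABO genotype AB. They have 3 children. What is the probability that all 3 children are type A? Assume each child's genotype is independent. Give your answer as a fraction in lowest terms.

ABO cross BO × AB → 1/4 A, 1/2 B, 1/4 AB.
So P(type A) = 1/4 per child.
All 3 independent: (1/4)^3 = 1/64.

1/64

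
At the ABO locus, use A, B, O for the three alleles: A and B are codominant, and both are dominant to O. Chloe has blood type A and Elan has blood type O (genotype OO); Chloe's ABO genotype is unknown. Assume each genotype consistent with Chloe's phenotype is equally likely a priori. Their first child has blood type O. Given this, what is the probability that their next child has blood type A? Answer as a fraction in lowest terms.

Possible genotypes: Chloe ∈ {AA, AO}; Elan ∈ {OO}.
Weight each parental genotype pair by prior × P(type-O child):
  AO × OO: posterior weight 1; P(next child type A) = 1/2.
Weighted sum = 1/2.

1/2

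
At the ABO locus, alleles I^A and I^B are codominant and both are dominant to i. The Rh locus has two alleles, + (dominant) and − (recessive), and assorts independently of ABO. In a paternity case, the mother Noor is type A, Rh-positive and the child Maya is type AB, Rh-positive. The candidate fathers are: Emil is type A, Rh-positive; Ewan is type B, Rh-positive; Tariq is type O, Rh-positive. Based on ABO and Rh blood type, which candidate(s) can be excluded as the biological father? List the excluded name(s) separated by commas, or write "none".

Emil, Tariq

A candidate is excluded only if no genotype consistent with his phenotype could produce a type AB, Rh-positive child with a type A, Rh-positive mother.
Emil (type A, Rh+): no genotype consistent with that phenotype can produce a type-AB Rh+ child with a type-A mother.
Tariq (type O, Rh+): no genotype consistent with that phenotype can produce a type-AB Rh+ child with a type-A mother.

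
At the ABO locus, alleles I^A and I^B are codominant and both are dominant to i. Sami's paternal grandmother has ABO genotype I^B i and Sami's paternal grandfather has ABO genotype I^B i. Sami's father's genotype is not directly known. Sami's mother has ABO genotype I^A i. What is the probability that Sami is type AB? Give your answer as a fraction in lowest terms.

Sami's father's ABO genotype from I^B i × I^B i: 1/4 I^B I^B, 1/2 I^B i, 1/4 i i.
Crossing each possibility with the mother I^A i and summing P(type AB): 1/4·1/2 + 1/2·1/4 + 1/4·0 = 1/4.

1/4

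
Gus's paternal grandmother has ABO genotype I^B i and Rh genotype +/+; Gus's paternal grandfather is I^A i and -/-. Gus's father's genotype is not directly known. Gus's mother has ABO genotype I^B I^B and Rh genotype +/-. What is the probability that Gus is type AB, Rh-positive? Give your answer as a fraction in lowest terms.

Gus's father's ABO genotype from I^B i × I^A i: 1/4 I^A I^B, 1/4 I^A i, 1/4 I^B i, 1/4 i i.
Crossing each possibility with the mother I^B I^B and summing P(type AB): 1/4·1/2 + 1/4·1/2 + 1/4·0 + 1/4·0 = 1/4.
Similarly for Rh via the father's Rh distribution: P(Rh+) = 3/4.
Independent loci: 1/4 × 3/4 = 3/16.

3/16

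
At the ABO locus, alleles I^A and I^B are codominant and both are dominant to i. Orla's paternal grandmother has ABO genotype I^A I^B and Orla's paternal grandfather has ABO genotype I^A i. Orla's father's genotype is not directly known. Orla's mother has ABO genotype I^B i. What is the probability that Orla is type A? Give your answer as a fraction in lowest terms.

Orla's father's ABO genotype from I^A I^B × I^A i: 1/4 I^A I^A, 1/4 I^A I^B, 1/4 I^A i, 1/4 I^B i.
Crossing each possibility with the mother I^B i and summing P(type A): 1/4·1/2 + 1/4·1/4 + 1/4·1/4 + 1/4·0 = 1/4.

1/4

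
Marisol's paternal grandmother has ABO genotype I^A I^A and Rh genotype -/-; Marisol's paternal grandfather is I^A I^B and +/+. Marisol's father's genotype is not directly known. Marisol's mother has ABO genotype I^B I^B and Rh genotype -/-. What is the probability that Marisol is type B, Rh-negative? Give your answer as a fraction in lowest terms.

1/8

Marisol's father's ABO genotype from I^A I^A × I^A I^B: 1/2 I^A I^A, 1/2 I^A I^B.
Crossing each possibility with the mother I^B I^B and summing P(type B): 1/2·0 + 1/2·1/2 = 1/4.
Similarly for Rh via the father's Rh distribution: P(Rh-) = 1/2.
Independent loci: 1/4 × 1/2 = 1/8.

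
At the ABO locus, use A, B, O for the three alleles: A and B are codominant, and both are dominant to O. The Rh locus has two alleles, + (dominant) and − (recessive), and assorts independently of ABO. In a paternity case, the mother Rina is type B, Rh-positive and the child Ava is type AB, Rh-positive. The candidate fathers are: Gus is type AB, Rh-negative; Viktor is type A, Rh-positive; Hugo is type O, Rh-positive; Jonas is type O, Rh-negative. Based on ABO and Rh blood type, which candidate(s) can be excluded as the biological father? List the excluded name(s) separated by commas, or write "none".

Hugo, Jonas

A candidate is excluded only if no genotype consistent with his phenotype could produce a type AB, Rh-positive child with a type B, Rh-positive mother.
Hugo (type O, Rh+): no genotype consistent with that phenotype can produce a type-AB Rh+ child with a type-B mother.
Jonas (type O, Rh-): no genotype consistent with that phenotype can produce a type-AB Rh+ child with a type-B mother.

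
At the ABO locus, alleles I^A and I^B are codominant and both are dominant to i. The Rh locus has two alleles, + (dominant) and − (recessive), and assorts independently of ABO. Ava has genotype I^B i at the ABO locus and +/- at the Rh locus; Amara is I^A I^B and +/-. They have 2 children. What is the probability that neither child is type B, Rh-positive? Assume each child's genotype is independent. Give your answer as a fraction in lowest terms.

ABO cross I^B i × I^A I^B → 1/4 A, 1/2 B, 1/4 AB.
Rh cross +/- × +/- → 3/4 Rh+, 1/4 Rh-; so P(type B, Rh-positive) = 1/2 × 3/4 = 3/8 per child.
P(not type B, Rh-positive) = 5/8 for one child; (5/8)^2 = 25/64.

25/64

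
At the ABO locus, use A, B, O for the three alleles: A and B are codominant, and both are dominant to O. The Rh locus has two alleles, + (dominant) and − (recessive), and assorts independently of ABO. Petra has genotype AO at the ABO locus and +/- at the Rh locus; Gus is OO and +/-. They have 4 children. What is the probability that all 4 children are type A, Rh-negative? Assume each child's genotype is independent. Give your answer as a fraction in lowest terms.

1/4096

ABO cross AO × OO → 1/2 O, 1/2 A.
Rh cross +/- × +/- → 3/4 Rh+, 1/4 Rh-; so P(type A, Rh-negative) = 1/2 × 1/4 = 1/8 per child.
All 4 independent: (1/8)^4 = 1/4096.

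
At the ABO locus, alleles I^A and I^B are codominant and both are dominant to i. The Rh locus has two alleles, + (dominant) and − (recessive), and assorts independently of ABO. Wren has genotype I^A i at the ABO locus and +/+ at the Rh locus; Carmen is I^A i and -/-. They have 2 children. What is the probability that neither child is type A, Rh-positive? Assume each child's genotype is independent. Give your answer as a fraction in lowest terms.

ABO cross I^A i × I^A i → 1/4 O, 3/4 A.
Rh cross +/+ × -/- → 1 Rh+; so P(type A, Rh-positive) = 3/4 × 1 = 3/4 per child.
P(not type A, Rh-positive) = 1/4 for one child; (1/4)^2 = 1/16.

1/16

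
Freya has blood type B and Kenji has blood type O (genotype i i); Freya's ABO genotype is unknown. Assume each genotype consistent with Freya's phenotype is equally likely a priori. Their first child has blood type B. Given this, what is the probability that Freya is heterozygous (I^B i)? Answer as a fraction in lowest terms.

1/3

Possible genotypes: Freya ∈ {I^B I^B, I^B i}; Kenji ∈ {i i}.
Weight each parental genotype pair by prior × P(type-B child):
  I^B I^B × i i: posterior weight 2/3.
  I^B i × i i: posterior weight 1/3.
Sum the posterior weight over pairs where Freya is I^B i: 1/3.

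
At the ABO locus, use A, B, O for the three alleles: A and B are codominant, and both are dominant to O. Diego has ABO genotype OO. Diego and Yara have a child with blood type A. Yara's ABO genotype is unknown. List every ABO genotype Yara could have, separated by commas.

For each candidate genotype of Yara, check whether crossing it with OO can produce every observed child phenotype.
  AA → possible child types {A} ✓
  AB → possible child types {A, B} ✓
  AO → possible child types {O, A} ✓
  BB → possible child types {B} ✗
  BO → possible child types {O, B} ✗
  OO → possible child types {O} ✗

AA, AB, AO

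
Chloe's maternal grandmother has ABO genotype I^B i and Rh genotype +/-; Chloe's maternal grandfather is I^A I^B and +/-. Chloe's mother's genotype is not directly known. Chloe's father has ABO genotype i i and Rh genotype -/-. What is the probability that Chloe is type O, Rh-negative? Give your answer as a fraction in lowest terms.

Chloe's mother's ABO genotype from I^B i × I^A I^B: 1/4 I^A I^B, 1/4 I^A i, 1/4 I^B I^B, 1/4 I^B i.
Crossing each possibility with the father i i and summing P(type O): 1/4·0 + 1/4·1/2 + 1/4·0 + 1/4·1/2 = 1/4.
Similarly for Rh via the mother's Rh distribution: P(Rh-) = 1/2.
Independent loci: 1/4 × 1/2 = 1/8.

1/8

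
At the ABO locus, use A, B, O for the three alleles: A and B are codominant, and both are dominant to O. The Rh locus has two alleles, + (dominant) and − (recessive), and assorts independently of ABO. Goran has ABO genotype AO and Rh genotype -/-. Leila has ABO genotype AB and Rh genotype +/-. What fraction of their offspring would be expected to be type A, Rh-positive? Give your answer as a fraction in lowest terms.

1/4

ABO cross AO × AB → offspring phenotypes: 1/2 A, 1/4 B, 1/4 AB.
Rh cross -/- × +/- → 1/2 Rh+, 1/2 Rh-.
Independent loci: P(type A, Rh-positive) = 1/2 × 1/2 = 1/4.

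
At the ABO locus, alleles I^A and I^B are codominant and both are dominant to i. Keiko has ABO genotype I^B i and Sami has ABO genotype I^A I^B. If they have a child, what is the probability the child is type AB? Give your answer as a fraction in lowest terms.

ABO cross I^B i × I^A I^B → offspring phenotypes: 1/4 A, 1/2 B, 1/4 AB.
So P(type AB) = 1/4.

1/4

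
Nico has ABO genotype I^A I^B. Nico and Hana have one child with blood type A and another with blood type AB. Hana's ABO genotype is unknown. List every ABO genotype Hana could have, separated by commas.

For each candidate genotype of Hana, check whether crossing it with I^A I^B can produce every observed child phenotype.
  I^A I^A → possible child types {A, AB} ✓
  I^A I^B → possible child types {A, B, AB} ✓
  I^A i → possible child types {A, B, AB} ✓
  I^B I^B → possible child types {B, AB} ✗
  I^B i → possible child types {A, B, AB} ✓
  i i → possible child types {A, B} ✗

I^A I^A, I^A I^B, I^A i, I^B i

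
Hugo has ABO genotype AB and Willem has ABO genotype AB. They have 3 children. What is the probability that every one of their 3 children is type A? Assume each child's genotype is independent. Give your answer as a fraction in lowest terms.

1/64

ABO cross AB × AB → 1/4 A, 1/4 B, 1/2 AB.
So P(type A) = 1/4 per child.
All 3 independent: (1/4)^3 = 1/64.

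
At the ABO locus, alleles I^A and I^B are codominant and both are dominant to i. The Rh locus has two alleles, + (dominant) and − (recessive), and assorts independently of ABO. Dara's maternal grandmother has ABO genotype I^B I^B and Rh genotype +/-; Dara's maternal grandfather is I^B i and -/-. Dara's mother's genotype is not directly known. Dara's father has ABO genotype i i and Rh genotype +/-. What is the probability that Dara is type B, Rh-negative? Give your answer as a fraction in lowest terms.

Dara's mother's ABO genotype from I^B I^B × I^B i: 1/2 I^B I^B, 1/2 I^B i.
Crossing each possibility with the father i i and summing P(type B): 1/2·1 + 1/2·1/2 = 3/4.
Similarly for Rh via the mother's Rh distribution: P(Rh-) = 3/8.
Independent loci: 3/4 × 3/8 = 9/32.

9/32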